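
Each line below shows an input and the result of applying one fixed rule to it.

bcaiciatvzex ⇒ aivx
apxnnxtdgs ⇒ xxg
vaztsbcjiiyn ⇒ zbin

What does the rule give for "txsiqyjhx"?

syx

In each case the input is transformed by: keep one character in every 3, starting at position 3 (positions 3rd, 6th, 9th, ...).
Doing the same to "txsiqyjhx": "syx".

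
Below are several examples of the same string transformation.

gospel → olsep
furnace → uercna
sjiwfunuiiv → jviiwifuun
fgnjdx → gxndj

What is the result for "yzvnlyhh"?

What's happening: delete the first character, then take characters alternately from the front and the back (1st, last, 2nd, 2nd-last, ...).
On "yzvnlyhh": the first step gives "zvnlyhh", and the second then gives "zhvhnyl".

zhvhnyl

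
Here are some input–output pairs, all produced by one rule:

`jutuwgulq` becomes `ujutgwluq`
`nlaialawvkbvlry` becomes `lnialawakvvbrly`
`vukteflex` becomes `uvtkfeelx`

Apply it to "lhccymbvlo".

The rule is to swap each adjacent pair of characters (1↔2, 3↔4, ...).
Doing the same to "lhccymbvlo": "hlccmyvbol".

hlccmyvbol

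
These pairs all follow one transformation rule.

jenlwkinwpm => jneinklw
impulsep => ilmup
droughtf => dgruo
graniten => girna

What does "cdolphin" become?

cpdlo

What's happening: delete the last 3 characters, then take characters alternately from the front and the back (1st, last, 2nd, 2nd-last, ...).
Starting from "cdolphin": after the first operation, "cdolp"; after the second, "cpdlo".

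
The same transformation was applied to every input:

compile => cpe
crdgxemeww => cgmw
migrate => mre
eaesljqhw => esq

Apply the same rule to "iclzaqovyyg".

The rule is to keep one character in every 3, starting at position 1 (positions 1st, 4th, 7th, ...).
Applying that to "iclzaqovyyg" gives "izoy".

izoy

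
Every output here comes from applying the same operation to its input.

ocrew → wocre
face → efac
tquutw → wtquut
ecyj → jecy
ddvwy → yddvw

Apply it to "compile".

In each case the input is transformed by: move the last character to the front.
Applying that to "compile" gives "ecompil".

ecompil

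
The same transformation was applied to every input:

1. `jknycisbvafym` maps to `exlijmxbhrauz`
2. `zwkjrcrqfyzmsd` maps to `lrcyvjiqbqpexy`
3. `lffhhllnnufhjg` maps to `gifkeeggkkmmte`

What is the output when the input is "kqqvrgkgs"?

Each output is the input with this applied: shift every letter 1 place backward in the alphabet (wrapping around), then move the last 3 characters to the front (rotate right by 3).
"kqqvrgkgs" → "jppuqfjfr" → "jfrjppuqf".

jfrjppuqf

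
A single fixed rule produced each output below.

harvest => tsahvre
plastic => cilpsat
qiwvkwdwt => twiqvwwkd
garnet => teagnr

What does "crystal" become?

Rule — move the last 2 characters to the front (rotate right by 2), then swap each adjacent pair of characters (1↔2, 3↔4, ...).
On "crystal": the first step gives "alcryst", and the second then gives "larcsyt".

larcsyt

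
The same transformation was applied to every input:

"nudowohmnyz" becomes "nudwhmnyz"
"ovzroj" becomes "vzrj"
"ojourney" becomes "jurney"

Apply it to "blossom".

In each case the input is transformed by: remove every "o".
"blossom" → "blssm".

blssm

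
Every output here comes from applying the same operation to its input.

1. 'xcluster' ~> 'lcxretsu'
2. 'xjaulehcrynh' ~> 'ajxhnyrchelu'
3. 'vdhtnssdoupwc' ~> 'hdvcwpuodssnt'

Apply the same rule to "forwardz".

The pattern: reverse the string, then move the last 3 characters to the front (rotate right by 3).
Applying both steps to "forwardz": "zdrawrof", then "rofzdraw".

rofzdraw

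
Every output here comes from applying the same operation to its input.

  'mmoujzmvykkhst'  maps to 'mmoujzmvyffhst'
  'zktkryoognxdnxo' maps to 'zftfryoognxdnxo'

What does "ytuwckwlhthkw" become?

What's happening: replace every "k" with "f".
For "ytuwckwlhthkw" the result is "ytuwcfwlhthfw".

ytuwcfwlhthfw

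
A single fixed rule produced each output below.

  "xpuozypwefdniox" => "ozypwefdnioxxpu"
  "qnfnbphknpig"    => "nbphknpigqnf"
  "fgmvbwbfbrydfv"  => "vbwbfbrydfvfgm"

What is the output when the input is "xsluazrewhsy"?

The rule is to move the first 3 characters to the end (rotate left by 3).
So "xsluazrewhsy" becomes "uazrewhsyxsl".

uazrewhsyxsl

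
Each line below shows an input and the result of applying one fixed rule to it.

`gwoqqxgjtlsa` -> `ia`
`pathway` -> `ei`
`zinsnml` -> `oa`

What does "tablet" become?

iai

Rule — shift every letter 11 places backward in the alphabet (wrapping around), then keep only the vowels.
Working it through for "tablet": intermediate "ipqati", final "iai".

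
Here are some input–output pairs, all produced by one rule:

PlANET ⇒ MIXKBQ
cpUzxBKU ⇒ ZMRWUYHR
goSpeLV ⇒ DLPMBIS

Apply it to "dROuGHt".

What's happening: shift every letter 3 places backward in the alphabet (wrapping around), then convert every letter to uppercase.
Applying both steps to "dROuGHt": "aOLrDEq", then "AOLRDEQ".

AOLRDEQ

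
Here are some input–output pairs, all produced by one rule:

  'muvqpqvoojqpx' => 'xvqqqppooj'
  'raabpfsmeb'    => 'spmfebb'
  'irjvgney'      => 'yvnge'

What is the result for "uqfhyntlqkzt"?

What's happening: delete the first 3 characters, then sort the characters into reverse alphabetical order.
On "uqfhyntlqkzt": the first step gives "hyntlqkzt", and the second then gives "zyttqnlkh".
(Check on "irjvgney": → "vgney" → "yvnge" ✓)

zyttqnlkh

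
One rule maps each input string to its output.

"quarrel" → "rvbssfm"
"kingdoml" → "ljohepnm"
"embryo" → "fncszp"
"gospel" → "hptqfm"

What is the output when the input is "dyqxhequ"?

The pattern: shift every letter 1 place forward in the alphabet (wrapping around).
"dyqxhequ" → "ezryifrv".

ezryifrv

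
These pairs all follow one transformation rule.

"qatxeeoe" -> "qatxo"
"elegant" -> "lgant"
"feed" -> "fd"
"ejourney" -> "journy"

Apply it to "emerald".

The rule is to remove every "e".
Applying that to "emerald" gives "mrald".

mrald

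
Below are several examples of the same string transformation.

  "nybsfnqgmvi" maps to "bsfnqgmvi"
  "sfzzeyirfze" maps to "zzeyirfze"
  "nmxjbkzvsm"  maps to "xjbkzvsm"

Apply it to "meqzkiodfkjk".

Each output is the input with this applied: delete the first 2 characters.
"meqzkiodfkjk" → "qzkiodfkjk".

qzkiodfkjk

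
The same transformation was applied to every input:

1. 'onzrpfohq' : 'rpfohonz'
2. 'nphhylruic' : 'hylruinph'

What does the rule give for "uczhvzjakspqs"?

hvzjakspqucz

Rule — delete the last character, then move the first 3 characters to the end (rotate left by 3).
Starting from "uczhvzjakspqs": after the first operation, "uczhvzjakspq"; after the second, "hvzjakspqucz".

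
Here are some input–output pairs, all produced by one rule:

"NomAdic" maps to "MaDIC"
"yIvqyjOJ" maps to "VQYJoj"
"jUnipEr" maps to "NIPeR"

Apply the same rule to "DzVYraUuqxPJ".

The pattern: delete the first 2 characters, then flip the case of every letter.
On "DzVYraUuqxPJ" that produces "vyRAuUQXpj".
(Check on "yIvqyjOJ": → "vqyjOJ" → "VQYJoj" ✓)

vyRAuUQXpj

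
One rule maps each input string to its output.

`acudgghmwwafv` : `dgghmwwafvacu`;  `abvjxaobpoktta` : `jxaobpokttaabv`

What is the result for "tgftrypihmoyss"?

trypihmoysstgf

The transformation: move the first 3 characters to the end (rotate left by 3).
On "tgftrypihmoyss" that produces "trypihmoysstgf".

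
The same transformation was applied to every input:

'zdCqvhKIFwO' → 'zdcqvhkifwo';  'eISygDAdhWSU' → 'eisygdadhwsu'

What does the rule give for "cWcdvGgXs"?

cwcdvggxs

The rule is to convert every letter to lowercase.
On "cWcdvGgXs" that produces "cwcdvggxs".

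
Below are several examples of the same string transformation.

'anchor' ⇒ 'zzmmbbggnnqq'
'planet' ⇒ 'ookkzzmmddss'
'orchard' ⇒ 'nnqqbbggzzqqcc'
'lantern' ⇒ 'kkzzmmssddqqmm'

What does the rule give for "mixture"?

Each output is the input with this applied: shift every letter 1 place backward in the alphabet (wrapping around), then double every character.
Working it through for "mixture": intermediate "lhwstqd", final "llhhwwssttqqdd".

llhhwwssttqqdd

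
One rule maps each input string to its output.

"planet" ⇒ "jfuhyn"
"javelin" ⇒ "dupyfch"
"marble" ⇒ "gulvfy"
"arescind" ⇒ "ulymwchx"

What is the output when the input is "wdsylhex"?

Each output is the input with this applied: shift every letter 6 places backward in the alphabet (wrapping around).
Doing the same to "wdsylhex": "qxmsfbyr".

qxmsfbyr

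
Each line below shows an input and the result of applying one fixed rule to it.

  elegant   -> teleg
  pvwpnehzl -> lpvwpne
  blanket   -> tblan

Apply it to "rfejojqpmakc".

crfejojqpm

What's happening: move the last 3 characters to the front (rotate right by 3), then delete the first 2 characters.
For "rfejojqpmakc", step one produces "akcrfejojqpm"; step two turns that into "crfejojqpm".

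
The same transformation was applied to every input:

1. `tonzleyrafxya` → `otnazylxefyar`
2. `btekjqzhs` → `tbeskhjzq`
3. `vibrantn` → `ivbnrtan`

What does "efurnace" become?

feuercna

The transformation: move the first character to the end, then take characters alternately from the front and the back (1st, last, 2nd, 2nd-last, ...).
So "efurnace" becomes "feuercna".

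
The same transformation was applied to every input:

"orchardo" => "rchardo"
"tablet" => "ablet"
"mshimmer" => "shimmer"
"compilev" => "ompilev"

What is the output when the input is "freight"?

reight

Looking at the pairs, the operation is to delete the first character.
Doing the same to "freight": "reight".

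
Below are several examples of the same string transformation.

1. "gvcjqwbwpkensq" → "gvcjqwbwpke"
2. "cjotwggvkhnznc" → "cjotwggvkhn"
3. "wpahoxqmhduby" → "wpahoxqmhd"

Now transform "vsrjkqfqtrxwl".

Looking at the pairs, the operation is to delete the last 3 characters.
"vsrjkqfqtrxwl" → "vsrjkqfqtr".

vsrjkqfqtr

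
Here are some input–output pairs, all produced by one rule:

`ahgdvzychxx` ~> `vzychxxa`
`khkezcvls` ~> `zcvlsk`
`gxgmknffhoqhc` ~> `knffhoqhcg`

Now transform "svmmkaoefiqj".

The rule is to move the first character to the end, then delete the first 3 characters.
For "svmmkaoefiqj", step one produces "vmmkaoefiqjs"; step two turns that into "kaoefiqjs".
(Check on "khkezcvls": → "hkezcvlsk" → "zcvlsk" ✓)

kaoefiqjs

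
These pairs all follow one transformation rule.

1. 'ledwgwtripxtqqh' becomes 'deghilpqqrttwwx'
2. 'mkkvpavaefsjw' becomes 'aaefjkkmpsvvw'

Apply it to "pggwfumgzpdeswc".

Each output is the input with this applied: sort the characters into alphabetical order.
For "pggwfumgzpdeswc" the result is "cdefgggmppsuwwz".

cdefgggmppsuwwz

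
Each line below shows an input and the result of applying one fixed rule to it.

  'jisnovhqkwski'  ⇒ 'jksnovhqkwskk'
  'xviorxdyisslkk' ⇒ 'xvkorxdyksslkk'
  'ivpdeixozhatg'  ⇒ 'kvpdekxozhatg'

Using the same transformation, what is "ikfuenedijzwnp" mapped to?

Each output is the input with this applied: replace every "i" with "k".
Applying that to "ikfuenedijzwnp" gives "kkfuenedkjzwnp".

kkfuenedkjzwnp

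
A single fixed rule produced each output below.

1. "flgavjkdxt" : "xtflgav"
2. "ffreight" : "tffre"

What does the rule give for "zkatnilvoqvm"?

Each output is the input with this applied: swap the front and back halves of the string, then delete the first 3 characters.
"zkatnilvoqvm" → "lvoqvmzkatni" → "qvmzkatni".
(Check on "ffreight": → "ightffre" → "tffre" ✓)

qvmzkatni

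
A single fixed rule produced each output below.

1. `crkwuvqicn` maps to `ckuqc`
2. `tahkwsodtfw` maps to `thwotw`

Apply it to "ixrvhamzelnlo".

What's happening: keep every other character starting from the first (positions 1st, 3rd, 5th, ...).
For "ixrvhamzelnlo" the result is "irhmeno".

irhmeno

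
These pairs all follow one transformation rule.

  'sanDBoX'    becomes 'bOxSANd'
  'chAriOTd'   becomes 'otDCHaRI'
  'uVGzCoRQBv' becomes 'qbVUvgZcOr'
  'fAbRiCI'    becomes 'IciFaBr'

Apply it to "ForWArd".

What's happening: move the last 3 characters to the front (rotate right by 3), then flip the case of every letter.
Starting from "ForWArd": after the first operation, "ArdForW"; after the second, "aRDfORw".

aRDfORw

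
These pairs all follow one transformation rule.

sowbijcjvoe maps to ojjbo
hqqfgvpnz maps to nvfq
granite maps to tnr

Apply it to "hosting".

nto

Rule — reverse the string, then keep every other character starting from the second (positions 2nd, 4th, 6th, ...).
On "hosting": the first step gives "gnitsoh", and the second then gives "nto".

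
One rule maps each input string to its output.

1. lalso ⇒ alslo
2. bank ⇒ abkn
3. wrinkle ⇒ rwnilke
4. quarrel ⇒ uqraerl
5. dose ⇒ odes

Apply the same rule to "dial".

Each output is the input with this applied: swap each adjacent pair of characters (1↔2, 3↔4, ...).
On "dial" that produces "idla".

idla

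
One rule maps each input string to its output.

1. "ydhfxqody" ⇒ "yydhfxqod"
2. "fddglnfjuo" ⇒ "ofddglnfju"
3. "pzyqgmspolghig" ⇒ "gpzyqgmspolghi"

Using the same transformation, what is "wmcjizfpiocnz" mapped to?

zwmcjizfpiocn

Rule — move the last character to the front.
For "wmcjizfpiocnz" the result is "zwmcjizfpiocn".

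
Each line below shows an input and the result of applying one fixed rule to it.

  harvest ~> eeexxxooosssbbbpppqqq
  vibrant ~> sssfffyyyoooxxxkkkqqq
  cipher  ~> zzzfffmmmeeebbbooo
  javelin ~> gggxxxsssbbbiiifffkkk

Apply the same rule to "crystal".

zzzooovvvpppqqqxxxiii

In each case the input is transformed by: shift every letter 3 places backward in the alphabet (wrapping around), then repeat every character 3 times.
So "crystal" becomes "zzzooovvvpppqqqxxxiii".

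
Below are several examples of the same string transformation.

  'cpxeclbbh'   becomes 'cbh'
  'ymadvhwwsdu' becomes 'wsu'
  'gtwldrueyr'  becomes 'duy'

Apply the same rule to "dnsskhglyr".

The transformation: keep every other character starting from the first (positions 1st, 3rd, 5th, ...), then keep only the last 3 characters.
Starting from "dnsskhglyr": after the first operation, "dskgy"; after the second, "kgy".
(Check on "cpxeclbbh": → "cxcbh" → "cbh" ✓)

kgy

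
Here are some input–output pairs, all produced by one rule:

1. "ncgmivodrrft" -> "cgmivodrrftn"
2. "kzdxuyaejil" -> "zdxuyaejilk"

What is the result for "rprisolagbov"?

The rule is to move the first character to the end.
For "rprisolagbov" the result is "prisolagbovr".

prisolagbovr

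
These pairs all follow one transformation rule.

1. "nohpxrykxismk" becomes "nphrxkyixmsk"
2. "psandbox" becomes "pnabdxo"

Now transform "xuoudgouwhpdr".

xuogduohwdpr

Each output is the input with this applied: swap each adjacent pair of characters (1↔2, 3↔4, ...), then delete the first character.
For "xuoudgouwhpdr", step one produces "uxuogduohwdpr"; step two turns that into "xuogduohwdpr".
(Check on "nohpxrykxismk": → "onphrxkyixmsk" → "nphrxkyixmsk" ✓)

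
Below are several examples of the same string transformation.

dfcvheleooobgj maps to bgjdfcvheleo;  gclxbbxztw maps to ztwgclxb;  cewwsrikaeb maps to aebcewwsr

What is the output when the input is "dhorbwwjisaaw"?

aawdhorbwwj

The rule is to move the last 3 characters to the front (rotate right by 3), then delete the last 2 characters.
For "dhorbwwjisaaw", step one produces "aawdhorbwwjis"; step two turns that into "aawdhorbwwj".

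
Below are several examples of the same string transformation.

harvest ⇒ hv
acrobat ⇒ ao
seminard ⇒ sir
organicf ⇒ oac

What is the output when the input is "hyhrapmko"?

hrm

The transformation: move the last character to the front, then keep one character in every 3, starting at position 2 (positions 2nd, 5th, 8th, ...).
Doing the same to "hyhrapmko": "hrm".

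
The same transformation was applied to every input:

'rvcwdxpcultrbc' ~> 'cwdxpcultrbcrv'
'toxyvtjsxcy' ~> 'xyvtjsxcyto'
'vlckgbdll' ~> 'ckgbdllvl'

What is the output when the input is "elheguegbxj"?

The pattern: move the first 2 characters to the end (rotate left by 2).
For "elheguegbxj" the result is "heguegbxjel".

heguegbxjel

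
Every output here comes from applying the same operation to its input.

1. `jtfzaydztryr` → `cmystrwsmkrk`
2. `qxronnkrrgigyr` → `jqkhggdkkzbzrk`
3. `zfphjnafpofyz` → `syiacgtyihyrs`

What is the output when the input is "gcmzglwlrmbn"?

zvfszepekfug

The pattern: shift every letter 7 places backward in the alphabet (wrapping around).
On "gcmzglwlrmbn" that produces "zvfszepekfug".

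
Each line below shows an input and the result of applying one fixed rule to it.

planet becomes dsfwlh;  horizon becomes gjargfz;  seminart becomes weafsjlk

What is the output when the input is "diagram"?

asyjsev

Each output is the input with this applied: shift every letter 8 places backward in the alphabet (wrapping around), then move the first character to the end.
On "diagram": the first step gives "vasyjse", and the second then gives "asyjsev".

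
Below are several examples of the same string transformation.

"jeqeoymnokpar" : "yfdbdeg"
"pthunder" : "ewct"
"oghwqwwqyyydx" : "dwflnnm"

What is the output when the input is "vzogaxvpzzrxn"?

kdpkogc

The transformation: shift every letter 11 places backward in the alphabet (wrapping around), then keep every other character starting from the first (positions 1st, 3rd, 5th, ...).
Working it through for "vzogaxvpzzrxn": intermediate "kodvpmkeoogmc", final "kdpkogc".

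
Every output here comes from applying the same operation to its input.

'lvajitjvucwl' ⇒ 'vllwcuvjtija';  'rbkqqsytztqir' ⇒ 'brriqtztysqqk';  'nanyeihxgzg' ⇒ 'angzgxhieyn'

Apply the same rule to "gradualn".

rgnlauda

Looking at the pairs, the operation is to reverse the string, then move the last 2 characters to the front (rotate right by 2).
Applying both steps to "gradualn": "nlaudarg", then "rgnlauda".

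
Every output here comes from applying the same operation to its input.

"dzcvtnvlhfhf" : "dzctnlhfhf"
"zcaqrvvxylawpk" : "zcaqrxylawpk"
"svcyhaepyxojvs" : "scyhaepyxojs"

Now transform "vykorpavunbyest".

ykorpaunbyest

What's happening: remove every "v".
For "vykorpavunbyest" the result is "ykorpaunbyest".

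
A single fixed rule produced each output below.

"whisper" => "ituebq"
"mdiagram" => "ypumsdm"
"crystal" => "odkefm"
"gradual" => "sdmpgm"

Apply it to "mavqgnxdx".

Looking at the pairs, the operation is to delete the last character, then shift every letter 12 places forward in the alphabet (wrapping around).
For "mavqgnxdx" the result is "ymhcszjp".

ymhcszjp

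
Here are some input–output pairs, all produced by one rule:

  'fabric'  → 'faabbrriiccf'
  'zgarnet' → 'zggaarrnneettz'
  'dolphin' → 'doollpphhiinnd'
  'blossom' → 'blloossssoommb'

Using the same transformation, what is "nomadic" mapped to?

noommaaddiiccn

The transformation: double every character, then move the first character to the end.
"nomadic" → "nnoommaaddiicc" → "noommaaddiiccn".
(Check on "zgarnet": → "zzggaarrnneett" → "zggaarrnneettz" ✓)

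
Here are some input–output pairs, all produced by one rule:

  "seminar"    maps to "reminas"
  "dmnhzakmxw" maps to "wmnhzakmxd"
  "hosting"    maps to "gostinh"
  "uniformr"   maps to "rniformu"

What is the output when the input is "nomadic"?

comadin

Rule — swap the first and last characters.
Doing the same to "nomadic": "comadin".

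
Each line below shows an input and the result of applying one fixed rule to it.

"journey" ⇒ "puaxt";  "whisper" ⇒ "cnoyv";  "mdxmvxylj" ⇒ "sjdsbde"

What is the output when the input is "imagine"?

Looking at the pairs, the operation is to delete the last 2 characters, then shift every letter 6 places forward in the alphabet (wrapping around).
"imagine" → "imagi" → "osgmo".

osgmo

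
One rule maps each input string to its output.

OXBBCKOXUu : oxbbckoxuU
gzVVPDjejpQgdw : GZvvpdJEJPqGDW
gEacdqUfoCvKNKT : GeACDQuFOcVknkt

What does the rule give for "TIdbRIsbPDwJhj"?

The pattern: flip the case of every letter.
Doing the same to "TIdbRIsbPDwJhj": "tiDBriSBpdWjHJ".

tiDBriSBpdWjHJ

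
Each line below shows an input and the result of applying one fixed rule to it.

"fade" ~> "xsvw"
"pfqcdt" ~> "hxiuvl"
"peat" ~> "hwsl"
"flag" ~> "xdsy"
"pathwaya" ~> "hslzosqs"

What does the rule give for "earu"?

Each output is the input with this applied: shift every letter 8 places backward in the alphabet (wrapping around).
For "earu" the result is "wsjm".

wsjm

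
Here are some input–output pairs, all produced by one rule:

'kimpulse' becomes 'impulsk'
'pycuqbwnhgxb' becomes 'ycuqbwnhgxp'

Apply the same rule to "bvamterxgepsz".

Looking at the pairs, the operation is to delete the last character, then move the first character to the end.
Applying both steps to "bvamterxgepsz": "bvamterxgeps", then "vamterxgepsb".

vamterxgepsb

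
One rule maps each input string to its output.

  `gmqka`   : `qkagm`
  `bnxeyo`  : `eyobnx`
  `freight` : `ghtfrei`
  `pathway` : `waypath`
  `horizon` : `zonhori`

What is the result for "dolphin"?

hindolp

Looking at the pairs, the operation is to move the last 3 characters to the front (rotate right by 3).
So "dolphin" becomes "hindolp".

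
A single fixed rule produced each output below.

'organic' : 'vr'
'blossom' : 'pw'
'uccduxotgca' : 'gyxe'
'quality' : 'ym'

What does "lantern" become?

Rule — shift every letter 4 places forward in the alphabet (wrapping around), then keep one character in every 3, starting at position 2 (positions 2nd, 5th, 8th, ...).
Working it through for "lantern": intermediate "perxivr", final "ei".

ei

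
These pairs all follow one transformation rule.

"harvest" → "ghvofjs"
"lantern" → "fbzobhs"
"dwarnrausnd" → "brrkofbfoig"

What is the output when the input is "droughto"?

Rule — shift every letter 12 places backward in the alphabet (wrapping around), then move the last 2 characters to the front (rotate right by 2).
Starting from "droughto": after the first operation, "rfciuvhc"; after the second, "hcrfciuv".

hcrfciuv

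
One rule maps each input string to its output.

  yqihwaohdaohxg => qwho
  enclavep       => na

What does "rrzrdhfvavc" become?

rdv

Each output is the input with this applied: delete the last character, then keep one character in every 3, starting at position 2 (positions 2nd, 5th, 8th, ...).
So "rrzrdhfvavc" becomes "rdv".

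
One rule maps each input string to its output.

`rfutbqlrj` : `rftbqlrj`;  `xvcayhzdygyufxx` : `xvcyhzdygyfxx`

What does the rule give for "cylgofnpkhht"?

cylgfnpkhht

Rule — remove every vowel.
Doing the same to "cylgofnpkhht": "cylgfnpkhht".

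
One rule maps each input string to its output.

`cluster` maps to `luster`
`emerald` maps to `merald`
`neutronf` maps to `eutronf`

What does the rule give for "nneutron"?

neutron

In each case the input is transformed by: delete the first character.
For "nneutron" the result is "neutron".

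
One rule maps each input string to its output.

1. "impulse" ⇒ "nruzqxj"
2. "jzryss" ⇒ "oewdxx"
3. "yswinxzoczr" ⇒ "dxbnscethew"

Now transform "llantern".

qqfsyjws

The transformation: shift every letter 5 places forward in the alphabet (wrapping around).
For "llantern" the result is "qqfsyjws".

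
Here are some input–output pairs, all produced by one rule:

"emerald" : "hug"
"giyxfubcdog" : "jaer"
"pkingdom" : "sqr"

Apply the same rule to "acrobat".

The pattern: keep one character in every 3, starting at position 1 (positions 1st, 4th, 7th, ...), then shift every letter 3 places forward in the alphabet (wrapping around).
Applying both steps to "acrobat": "aot", then "drw".

drw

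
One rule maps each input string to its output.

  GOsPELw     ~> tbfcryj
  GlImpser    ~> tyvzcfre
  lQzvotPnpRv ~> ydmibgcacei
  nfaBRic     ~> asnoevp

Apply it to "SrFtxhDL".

The rule is to shift every letter 13 places forward in the alphabet (wrapping around) — i.e. ROT13, then convert every letter to lowercase.
On "SrFtxhDL": the first step gives "FeSgkuQY", and the second then gives "fesgkuqy".

fesgkuqy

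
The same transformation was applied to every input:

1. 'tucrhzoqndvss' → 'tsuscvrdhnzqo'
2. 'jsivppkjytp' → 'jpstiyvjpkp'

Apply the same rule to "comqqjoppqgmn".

Looking at the pairs, the operation is to take characters alternately from the front and the back (1st, last, 2nd, 2nd-last, ...).
Applying that to "comqqjoppqgmn" gives "cnommgqqqpjpo".

cnommgqqqpjpo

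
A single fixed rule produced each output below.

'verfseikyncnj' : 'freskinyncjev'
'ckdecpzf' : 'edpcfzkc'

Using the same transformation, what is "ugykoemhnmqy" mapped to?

The transformation: swap each adjacent pair of characters (1↔2, 3↔4, ...), then move the first 2 characters to the end (rotate left by 2).
Applying both steps to "ugykoemhnmqy": "gukyeohmmnyq", then "kyeohmmnyqgu".
(Check on "verfseikyncnj": → "evfreskinyncj" → "freskinyncjev" ✓)

kyeohmmnyqgu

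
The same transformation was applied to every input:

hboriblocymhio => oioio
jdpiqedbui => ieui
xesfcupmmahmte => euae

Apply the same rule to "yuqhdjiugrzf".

Rule — keep only the vowels.
"yuqhdjiugrzf" → "uiu".

uiu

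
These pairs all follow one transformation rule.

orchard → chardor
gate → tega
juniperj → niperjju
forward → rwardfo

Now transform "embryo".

The pattern: move the first 2 characters to the end (rotate left by 2).
On "embryo" that produces "bryoem".

bryoem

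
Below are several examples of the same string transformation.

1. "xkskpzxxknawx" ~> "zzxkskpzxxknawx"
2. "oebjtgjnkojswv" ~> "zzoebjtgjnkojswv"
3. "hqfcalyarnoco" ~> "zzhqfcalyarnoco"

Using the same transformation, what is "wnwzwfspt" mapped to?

zzwnwzwfspt

Rule — prepend "zz".
For "wnwzwfspt" the result is "zzwnwzwfspt".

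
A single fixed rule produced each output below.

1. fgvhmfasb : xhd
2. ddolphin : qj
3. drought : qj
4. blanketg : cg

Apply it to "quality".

cv

The pattern: shift every letter 2 places forward in the alphabet (wrapping around), then keep one character in every 3, starting at position 3 (positions 3rd, 6th, 9th, ...).
Starting from "quality": after the first operation, "swcnkva"; after the second, "cv".
(Check on "blanketg": → "dncpmgvi" → "cg" ✓)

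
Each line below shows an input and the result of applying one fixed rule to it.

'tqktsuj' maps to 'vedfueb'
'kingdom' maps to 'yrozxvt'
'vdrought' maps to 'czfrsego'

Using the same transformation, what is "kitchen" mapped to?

enspyvt

The transformation: move the first 2 characters to the end (rotate left by 2), then shift every letter 11 places forward in the alphabet (wrapping around).
Starting from "kitchen": after the first operation, "tchenki"; after the second, "enspyvt".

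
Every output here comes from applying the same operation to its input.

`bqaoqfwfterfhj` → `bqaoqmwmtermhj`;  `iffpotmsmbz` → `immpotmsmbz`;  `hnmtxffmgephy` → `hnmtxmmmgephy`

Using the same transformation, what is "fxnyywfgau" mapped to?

mxnyywmgau

Each output is the input with this applied: replace every "f" with "m".
For "fxnyywfgau" the result is "mxnyywmgau".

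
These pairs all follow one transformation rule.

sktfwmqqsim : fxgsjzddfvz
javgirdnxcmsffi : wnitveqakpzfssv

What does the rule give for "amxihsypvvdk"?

nzkvuflciiqx

What's happening: shift every letter 13 places forward in the alphabet (wrapping around) — i.e. ROT13.
"amxihsypvvdk" → "nzkvuflciiqx".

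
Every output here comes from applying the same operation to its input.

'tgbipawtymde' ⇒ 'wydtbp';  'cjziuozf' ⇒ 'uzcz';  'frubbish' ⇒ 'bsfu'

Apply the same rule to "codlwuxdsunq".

The pattern: keep every other character starting from the first (positions 1st, 3rd, 5th, ...), then swap the front and back halves of the string.
For "codlwuxdsunq", step one produces "cdwxsn"; step two turns that into "xsncdw".

xsncdw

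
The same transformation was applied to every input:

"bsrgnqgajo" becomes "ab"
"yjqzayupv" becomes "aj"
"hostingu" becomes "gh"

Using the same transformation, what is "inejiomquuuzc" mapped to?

ce

Looking at the pairs, the operation is to sort the characters into alphabetical order, then keep only the first 2 characters.
"inejiomquuuzc" → "ce".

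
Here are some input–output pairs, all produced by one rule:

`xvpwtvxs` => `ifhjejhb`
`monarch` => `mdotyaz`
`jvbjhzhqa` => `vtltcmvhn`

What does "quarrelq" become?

ddqxccgm

Each output is the input with this applied: shift every letter 12 places forward in the alphabet (wrapping around), then move the first 3 characters to the end (rotate left by 3).
For "quarrelq", step one produces "cgmddqxc"; step two turns that into "ddqxccgm".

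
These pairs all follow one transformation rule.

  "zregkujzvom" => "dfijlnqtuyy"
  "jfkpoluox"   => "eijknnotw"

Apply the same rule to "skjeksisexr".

What's happening: shift every letter 1 place backward in the alphabet (wrapping around), then sort the characters into alphabetical order.
"skjeksisexr" → "rjidjrhrdwq" → "ddhijjqrrrw".

ddhijjqrrrw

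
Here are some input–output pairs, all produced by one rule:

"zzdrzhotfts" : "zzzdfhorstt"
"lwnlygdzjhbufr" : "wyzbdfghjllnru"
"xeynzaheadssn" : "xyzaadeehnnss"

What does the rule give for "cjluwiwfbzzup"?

Rule — sort the characters into alphabetical order, then move the last 3 characters to the front (rotate right by 3).
Working it through for "cjluwiwfbzzup": intermediate "bcfijlpuuwwzz", final "wzzbcfijlpuuw".
(Check on "xeynzaheadssn": → "aadeehnnssxyz" → "xyzaadeehnnss" ✓)

wzzbcfijlpuuw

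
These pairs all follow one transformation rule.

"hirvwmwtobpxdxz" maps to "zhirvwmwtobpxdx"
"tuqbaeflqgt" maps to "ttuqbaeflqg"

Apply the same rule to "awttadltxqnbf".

fawttadltxqnb

The transformation: move the last character to the front.
So "awttadltxqnbf" becomes "fawttadltxqnb".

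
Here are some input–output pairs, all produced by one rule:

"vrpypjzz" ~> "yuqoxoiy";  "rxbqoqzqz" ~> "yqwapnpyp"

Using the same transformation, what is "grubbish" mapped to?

gfqtaahr

What's happening: shift every letter 1 place backward in the alphabet (wrapping around), then move the last character to the front.
"grubbish" → "gfqtaahr".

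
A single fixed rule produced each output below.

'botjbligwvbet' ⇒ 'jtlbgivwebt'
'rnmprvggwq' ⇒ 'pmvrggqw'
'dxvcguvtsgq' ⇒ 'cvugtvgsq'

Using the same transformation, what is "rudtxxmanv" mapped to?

Rule — swap each adjacent pair of characters (1↔2, 3↔4, ...), then delete the first 2 characters.
Applying that to "rudtxxmanv" gives "tdxxamvn".

tdxxamvn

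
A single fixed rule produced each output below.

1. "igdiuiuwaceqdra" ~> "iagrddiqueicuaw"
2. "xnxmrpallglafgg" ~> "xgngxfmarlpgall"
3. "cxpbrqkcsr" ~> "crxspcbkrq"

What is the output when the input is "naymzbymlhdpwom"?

nmaoywmpzdbhylm

What's happening: take characters alternately from the front and the back (1st, last, 2nd, 2nd-last, ...).
Applying that to "naymzbymlhdpwom" gives "nmaoywmpzdbhylm".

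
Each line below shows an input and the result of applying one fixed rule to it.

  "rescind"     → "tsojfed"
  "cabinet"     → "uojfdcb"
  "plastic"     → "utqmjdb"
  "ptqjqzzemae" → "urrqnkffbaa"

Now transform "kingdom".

Rule — shift every letter 1 place forward in the alphabet (wrapping around), then sort the characters into reverse alphabetical order.
On "kingdom" that produces "ponljhe".

ponljhe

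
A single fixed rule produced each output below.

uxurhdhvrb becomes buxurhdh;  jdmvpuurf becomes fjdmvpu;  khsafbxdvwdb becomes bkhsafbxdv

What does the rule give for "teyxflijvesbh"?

The rule is to move the last character to the front, then delete the last 2 characters.
Starting from "teyxflijvesbh": after the first operation, "hteyxflijvesb"; after the second, "hteyxflijve".

hteyxflijve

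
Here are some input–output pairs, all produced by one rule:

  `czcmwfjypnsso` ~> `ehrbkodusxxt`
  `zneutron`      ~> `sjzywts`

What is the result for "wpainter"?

ufnsyjw

Looking at the pairs, the operation is to delete the first character, then shift every letter 5 places forward in the alphabet (wrapping around).
For "wpainter", step one produces "painter"; step two turns that into "ufnsyjw".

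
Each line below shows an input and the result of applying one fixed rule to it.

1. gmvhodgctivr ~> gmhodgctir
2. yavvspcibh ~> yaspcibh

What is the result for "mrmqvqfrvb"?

The transformation: remove every "v".
For "mrmqvqfrvb" the result is "mrmqqfrb".

mrmqqfrb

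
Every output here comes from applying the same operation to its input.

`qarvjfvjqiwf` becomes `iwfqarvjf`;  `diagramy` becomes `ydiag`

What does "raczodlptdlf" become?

Looking at the pairs, the operation is to swap the front and back halves of the string, then delete the first 3 characters.
Applying both steps to "raczodlptdlf": "lptdlfraczod", then "dlfraczod".

dlfraczod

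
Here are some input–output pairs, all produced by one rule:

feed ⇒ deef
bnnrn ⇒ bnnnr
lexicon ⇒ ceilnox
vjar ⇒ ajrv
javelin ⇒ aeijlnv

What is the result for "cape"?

acep

The pattern: sort the characters into alphabetical order.
On "cape" that produces "acep".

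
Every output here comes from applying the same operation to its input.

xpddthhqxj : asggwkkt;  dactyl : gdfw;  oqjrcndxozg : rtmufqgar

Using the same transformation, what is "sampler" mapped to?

vdpso

Looking at the pairs, the operation is to shift every letter 3 places forward in the alphabet (wrapping around), then delete the last 2 characters.
Starting from "sampler": after the first operation, "vdpsohu"; after the second, "vdpso".
(Check on "xpddthhqxj": → "asggwkktam" → "asggwkkt" ✓)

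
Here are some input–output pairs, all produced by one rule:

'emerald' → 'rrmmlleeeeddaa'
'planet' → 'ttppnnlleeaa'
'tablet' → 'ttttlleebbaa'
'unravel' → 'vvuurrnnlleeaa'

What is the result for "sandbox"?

The transformation: double every character, then sort the characters into reverse alphabetical order.
For "sandbox", step one produces "ssaannddbbooxx"; step two turns that into "xxssoonnddbbaa".

xxssoonnddbbaa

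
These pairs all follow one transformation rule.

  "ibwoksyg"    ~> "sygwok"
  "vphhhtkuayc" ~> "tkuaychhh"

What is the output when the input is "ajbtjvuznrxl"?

The rule is to delete the first 2 characters, then move the first 3 characters to the end (rotate left by 3).
For "ajbtjvuznrxl", step one produces "btjvuznrxl"; step two turns that into "vuznrxlbtj".

vuznrxlbtj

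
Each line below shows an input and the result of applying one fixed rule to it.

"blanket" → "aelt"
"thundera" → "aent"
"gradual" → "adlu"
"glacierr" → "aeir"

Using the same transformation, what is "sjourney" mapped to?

enru

The transformation: sort the characters into alphabetical order, then keep every other character starting from the first (positions 1st, 3rd, 5th, ...).
On "sjourney" that produces "enru".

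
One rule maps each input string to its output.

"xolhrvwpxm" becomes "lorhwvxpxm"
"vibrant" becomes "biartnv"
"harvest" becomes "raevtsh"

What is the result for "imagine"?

The pattern: move the first character to the end, then swap each adjacent pair of characters (1↔2, 3↔4, ...).
For "imagine", step one produces "maginei"; step two turns that into "amigeni".
(Check on "xolhrvwpxm": → "olhrvwpxmx" → "lorhwvxpxm" ✓)

amigeni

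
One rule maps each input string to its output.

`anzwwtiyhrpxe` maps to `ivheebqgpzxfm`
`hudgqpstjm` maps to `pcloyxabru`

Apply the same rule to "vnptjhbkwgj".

dvxbrpjseor

Each output is the input with this applied: shift every letter 8 places forward in the alphabet (wrapping around).
Doing the same to "vnptjhbkwgj": "dvxbrpjseor".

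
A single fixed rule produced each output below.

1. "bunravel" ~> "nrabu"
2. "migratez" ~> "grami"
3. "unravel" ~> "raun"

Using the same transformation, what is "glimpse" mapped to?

What's happening: delete the last 3 characters, then move the first 2 characters to the end (rotate left by 2).
For "glimpse", step one produces "glim"; step two turns that into "imgl".
(Check on "bunravel": → "bunra" → "nrabu" ✓)

imgl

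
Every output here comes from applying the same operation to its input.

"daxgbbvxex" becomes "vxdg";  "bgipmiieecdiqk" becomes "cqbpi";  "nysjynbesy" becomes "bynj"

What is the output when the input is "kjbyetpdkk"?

The pattern: keep one character in every 3, starting at position 1 (positions 1st, 4th, 7th, ...), then move the last 2 characters to the front (rotate right by 2).
On "kjbyetpdkk": the first step gives "kypk", and the second then gives "pkky".

pkky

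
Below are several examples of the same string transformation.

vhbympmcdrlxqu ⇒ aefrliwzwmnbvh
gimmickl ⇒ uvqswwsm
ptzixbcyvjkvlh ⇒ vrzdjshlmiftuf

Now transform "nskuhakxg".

hqxcuerku

The pattern: move the last 2 characters to the front (rotate right by 2), then shift every letter 10 places forward in the alphabet (wrapping around).
Doing the same to "nskuhakxg": "hqxcuerku".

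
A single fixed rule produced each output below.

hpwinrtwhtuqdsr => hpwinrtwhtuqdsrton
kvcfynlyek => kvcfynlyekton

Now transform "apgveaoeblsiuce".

Each output is the input with this applied: append "ton".
So "apgveaoeblsiuce" becomes "apgveaoeblsiuceton".

apgveaoeblsiuceton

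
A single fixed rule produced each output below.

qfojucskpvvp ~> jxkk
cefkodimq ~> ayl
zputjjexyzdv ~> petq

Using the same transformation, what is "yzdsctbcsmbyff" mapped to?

yont

In each case the input is transformed by: shift every letter 5 places backward in the alphabet (wrapping around), then keep one character in every 3, starting at position 3 (positions 3rd, 6th, 9th, ...).
For "yzdsctbcsmbyff", step one produces "tuynxowxnhwtaa"; step two turns that into "yont".
(Check on "qfojucskpvvp": → "lajepxnfkqqk" → "jxkk" ✓)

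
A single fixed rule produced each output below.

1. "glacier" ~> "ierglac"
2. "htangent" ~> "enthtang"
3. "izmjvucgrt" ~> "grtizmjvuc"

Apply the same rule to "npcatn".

atnnpc

Looking at the pairs, the operation is to move the last 3 characters to the front (rotate right by 3).
Doing the same to "npcatn": "atnnpc".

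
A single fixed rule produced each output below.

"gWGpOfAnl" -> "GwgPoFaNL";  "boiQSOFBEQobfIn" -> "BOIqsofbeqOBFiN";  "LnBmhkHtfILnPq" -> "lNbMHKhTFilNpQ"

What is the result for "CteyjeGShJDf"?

What's happening: flip the case of every letter.
Doing the same to "CteyjeGShJDf": "cTEYJEgsHjdF".

cTEYJEgsHjdF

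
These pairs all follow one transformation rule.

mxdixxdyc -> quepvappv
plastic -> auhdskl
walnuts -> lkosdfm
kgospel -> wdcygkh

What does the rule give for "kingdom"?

gecafyv

Rule — move the last 2 characters to the front (rotate right by 2), then shift every letter 8 places backward in the alphabet (wrapping around).
On "kingdom": the first step gives "omkingd", and the second then gives "gecafyv".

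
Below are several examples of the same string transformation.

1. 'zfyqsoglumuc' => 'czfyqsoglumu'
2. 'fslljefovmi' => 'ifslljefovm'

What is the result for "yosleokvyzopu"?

uyosleokvyzop

Looking at the pairs, the operation is to move the last character to the front.
Doing the same to "yosleokvyzopu": "uyosleokvyzop".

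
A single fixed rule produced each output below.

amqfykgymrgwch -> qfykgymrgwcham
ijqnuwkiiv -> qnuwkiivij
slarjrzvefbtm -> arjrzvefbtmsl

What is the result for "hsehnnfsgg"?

Looking at the pairs, the operation is to move the first 2 characters to the end (rotate left by 2).
Doing the same to "hsehnnfsgg": "ehnnfsgghs".

ehnnfsgghs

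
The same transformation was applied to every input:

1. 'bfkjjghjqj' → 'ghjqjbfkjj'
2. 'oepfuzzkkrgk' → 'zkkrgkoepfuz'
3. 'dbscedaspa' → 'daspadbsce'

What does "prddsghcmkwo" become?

What's happening: swap the front and back halves of the string.
On "prddsghcmkwo" that produces "hcmkwoprddsg".

hcmkwoprddsg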